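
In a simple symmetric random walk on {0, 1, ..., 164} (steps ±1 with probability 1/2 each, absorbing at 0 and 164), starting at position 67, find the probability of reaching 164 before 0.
P(hit 164 before 0) = 67/164

Let u_k = P(hit 164 before 0 | start at k). Then u_0 = 0, u_164 = 1, and u_k = u_{k-1}/2 + u_{k+1}/2 for 1 ≤ k ≤ 163. This harmonic recurrence is solved by u_k = k/164, giving u_67 = 67/164.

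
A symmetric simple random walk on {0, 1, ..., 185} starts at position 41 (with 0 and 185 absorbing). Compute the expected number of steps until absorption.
E[τ | X_0 = 41] = 5904

Let v_k = E[τ | X_0 = k]. Boundary: v_0 = v_185 = 0. Recurrence: v_k = 1 + (v_{k-1} + v_{k+1})/2 for 1 ≤ k ≤ 184. The particular solution to v_k − (v_{k-1} + v_{k+1})/2 = 1 is v_k = −k^2. Adding homogeneous solution A + B k and matching boundaries gives v_k = k (185 − k). Substituting k = 41: v_41 = 41 · 144 = 5904.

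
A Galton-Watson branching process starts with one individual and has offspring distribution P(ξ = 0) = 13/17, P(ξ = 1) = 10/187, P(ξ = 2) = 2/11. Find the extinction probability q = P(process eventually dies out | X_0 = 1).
q = 1

Mean offspring μ = 0·13/17 + 1·10/187 + 2·2/11 = 78/187 ≤ 1. For μ ≤ 1 with offspring not concentrated at 1, the Galton-Watson process goes extinct almost surely, so q = 1.
(Algebraic check: The pgf is f(s) = 13/17 + 10/187·s + 2/11·s². The extinction probability q is the smallest fixed point of f in [0, 1]. Setting s = f(s):
  2/11·s² + (10/187 − 1)·s + 13/17 = 0
  2/11·s² − (13/17 + 2/11)·s + 13/17 = 0
which factors as (s − 1)·(2/11·s − 13/17) = 0, giving roots s = 1 and s = (13/17)/(2/11) = 143/34. Since 143/34 ≥ 1, the smallest root in [0, 1] is s = 1.)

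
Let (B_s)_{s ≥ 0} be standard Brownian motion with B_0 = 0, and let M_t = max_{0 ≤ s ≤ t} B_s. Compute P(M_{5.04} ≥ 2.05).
P(M_{5.04} ≥ 2.05) = 2·P(B_{5.04} ≥ 2.05) = 2(1 − Φ(2.05/√5.04)) ≈ 0.3612

By the reflection principle for Brownian motion, P(M_t ≥ a) = 2 · P(B_t ≥ a) for a ≥ 0. Since B_t ~ N(0, t), P(B_t ≥ 2.05) = 1 − Φ(2.05/√t) = 1 − Φ(2.05/√5.04) = 1 − Φ(0.9131). So
  P(M_{5.04} ≥ 2.05) = 2(1 − Φ(0.9131)) ≈ 0.3612.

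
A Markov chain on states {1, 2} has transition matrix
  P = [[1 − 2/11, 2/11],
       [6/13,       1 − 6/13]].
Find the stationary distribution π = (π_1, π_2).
π_1 = 33/46, π_2 = 13/46

Solve πP = π with π_1 + π_2 = 1. From πP = π: π_1 · (1 − 2/11) + π_2 · 6/13 = π_1 ⇒ π_2 · 6/13 = π_1 · 2/11 ⇒ π_2/π_1 = (2/11)/(6/13) = 13/33. Together with π_1 + π_2 = 1:
  π_1 = (6/13)/(2/11 + 6/13) = (6/13)/(92/143) = 33/46,
  π_2 = (2/11)/(2/11 + 6/13) = (2/11)/(92/143) = 13/46.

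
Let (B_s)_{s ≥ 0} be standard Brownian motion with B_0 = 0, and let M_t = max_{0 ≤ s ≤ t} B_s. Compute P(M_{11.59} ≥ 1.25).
P(M_{11.59} ≥ 1.25) = 2·P(B_{11.59} ≥ 1.25) = 2(1 − Φ(1.25/√11.59)) ≈ 0.7135

By the reflection principle for Brownian motion, P(M_t ≥ a) = 2 · P(B_t ≥ a) for a ≥ 0. Since B_t ~ N(0, t), P(B_t ≥ 1.25) = 1 − Φ(1.25/√t) = 1 − Φ(1.25/√11.59) = 1 − Φ(0.3672). So
  P(M_{11.59} ≥ 1.25) = 2(1 − Φ(0.3672)) ≈ 0.7135.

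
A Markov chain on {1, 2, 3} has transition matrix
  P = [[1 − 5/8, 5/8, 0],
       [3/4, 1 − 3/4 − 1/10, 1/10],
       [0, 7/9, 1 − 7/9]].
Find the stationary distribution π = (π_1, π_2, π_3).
π = (84/163, 70/163, 9/163)

This is a birth-death chain on three states, which satisfies detailed balance: π_1 · P_{12} = π_2 · P_{21} and π_2 · P_{23} = π_3 · P_{32}.
From π_1 · 5/8 = π_2 · 3/4: π_2/π_1 = (5/8)/(3/4) = 5/6.
From π_2 · 1/10 = π_3 · 7/9: π_3/π_2 = (1/10)/(7/9) = 9/70.
Take π_1 proportional to 1; then unnormalized π = (1, 5/6, 3/28). Normalize by dividing by the sum 163/84:
  π = (84/163, 70/163, 9/163).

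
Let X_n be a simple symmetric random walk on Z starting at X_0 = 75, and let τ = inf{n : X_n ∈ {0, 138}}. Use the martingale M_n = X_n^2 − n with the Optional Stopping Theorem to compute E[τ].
E[τ] = 4725

M_n = X_n^2 − n is a martingale (since E[X_{n+1}^2 | F_n] = X_n^2 + 1). By OST (τ has finite mean in a bounded region), E[M_τ] = E[M_0] = X_0^2 − 0 = 75^2 = 5625. Also E[M_τ] = E[X_τ^2] − E[τ]. The walk exits at 0 or 138, with P(hit 138 first) = 75/138, so E[X_τ^2] = 138^2 · 75/138 + 0 = 10350. Thus E[τ] = E[X_τ^2] − E[M_τ] = 10350 − 5625 = 4725 = 75(138 − 75) = 4725.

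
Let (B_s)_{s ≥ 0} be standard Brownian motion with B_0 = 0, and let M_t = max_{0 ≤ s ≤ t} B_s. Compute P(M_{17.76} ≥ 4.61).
P(M_{17.76} ≥ 4.61) = 2·P(B_{17.76} ≥ 4.61) = 2(1 − Φ(4.61/√17.76)) ≈ 0.2740

By the reflection principle for Brownian motion, P(M_t ≥ a) = 2 · P(B_t ≥ a) for a ≥ 0. Since B_t ~ N(0, t), P(B_t ≥ 4.61) = 1 − Φ(4.61/√t) = 1 − Φ(4.61/√17.76) = 1 − Φ(1.0939). So
  P(M_{17.76} ≥ 4.61) = 2(1 − Φ(1.0939)) ≈ 0.2740.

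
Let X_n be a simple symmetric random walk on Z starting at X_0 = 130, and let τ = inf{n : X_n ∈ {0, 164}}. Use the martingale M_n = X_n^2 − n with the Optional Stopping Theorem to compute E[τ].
E[τ] = 4420

M_n = X_n^2 − n is a martingale (since E[X_{n+1}^2 | F_n] = X_n^2 + 1). By OST (τ has finite mean in a bounded region), E[M_τ] = E[M_0] = X_0^2 − 0 = 130^2 = 16900. Also E[M_τ] = E[X_τ^2] − E[τ]. The walk exits at 0 or 164, with P(hit 164 first) = 130/164, so E[X_τ^2] = 164^2 · 130/164 + 0 = 21320. Thus E[τ] = E[X_τ^2] − E[M_τ] = 21320 − 16900 = 4420 = 130(164 − 130) = 4420.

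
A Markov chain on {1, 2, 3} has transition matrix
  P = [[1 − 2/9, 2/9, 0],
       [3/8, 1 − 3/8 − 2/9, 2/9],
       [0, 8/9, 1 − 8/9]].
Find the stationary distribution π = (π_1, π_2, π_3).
π = (27/47, 16/47, 4/47)

This is a birth-death chain on three states, which satisfies detailed balance: π_1 · P_{12} = π_2 · P_{21} and π_2 · P_{23} = π_3 · P_{32}.
From π_1 · 2/9 = π_2 · 3/8: π_2/π_1 = (2/9)/(3/8) = 16/27.
From π_2 · 2/9 = π_3 · 8/9: π_3/π_2 = (2/9)/(8/9) = 1/4.
Take π_1 proportional to 1; then unnormalized π = (1, 16/27, 4/27). Normalize by dividing by the sum 47/27:
  π = (27/47, 16/47, 4/47).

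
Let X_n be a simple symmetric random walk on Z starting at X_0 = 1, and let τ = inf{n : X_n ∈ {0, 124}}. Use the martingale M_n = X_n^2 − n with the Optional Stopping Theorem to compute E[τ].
E[τ] = 123

M_n = X_n^2 − n is a martingale (since E[X_{n+1}^2 | F_n] = X_n^2 + 1). By OST (τ has finite mean in a bounded region), E[M_τ] = E[M_0] = X_0^2 − 0 = 1^2 = 1. Also E[M_τ] = E[X_τ^2] − E[τ]. The walk exits at 0 or 124, with P(hit 124 first) = 1/124, so E[X_τ^2] = 124^2 · 1/124 + 0 = 124. Thus E[τ] = E[X_τ^2] − E[M_τ] = 124 − 1 = 123 = 1(124 − 1) = 123.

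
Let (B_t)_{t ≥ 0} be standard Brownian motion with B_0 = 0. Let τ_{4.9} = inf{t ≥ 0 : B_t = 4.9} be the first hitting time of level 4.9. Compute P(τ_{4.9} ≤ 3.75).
P(τ_{4.9} ≤ 3.75) = 2(1 − Φ(4.9/√3.75)) = 2(1 − Φ(2.5303)) ≈ 0.0114

By the reflection principle for standard BM, P(τ_b ≤ t) = 2 · P(B_t ≥ b). Since B_t ~ N(0, t), P(B_t ≥ 4.9) = 1 − Φ(4.9/√t) = 1 − Φ(4.9/√3.75) = 1 − Φ(2.5303) ≈ 0.00570. Doubling: P(τ_{4.9} ≤ 3.75) ≈ 2 · 0.00570 = 0.01140 ≈ 0.0114.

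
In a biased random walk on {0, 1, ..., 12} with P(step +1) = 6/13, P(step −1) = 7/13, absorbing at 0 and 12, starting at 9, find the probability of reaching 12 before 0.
P(hit 12 before 0) = (1 − (7/6)^9) / (1 − (7/6)^12) = 51492888/91846495

Let u_k denote P(reach 12 before 0 | start at k). Boundary: u_0 = 0, u_12 = 1. Recurrence: u_k = 6/13·u_{k+1} + 7/13·u_{k-1} for 1 ≤ k ≤ 11. Try u_k = A + B·r^k with r = q/p = (7/13)/(6/13) = 7/6. Substitution satisfies the recurrence; boundary conditions give:
  u_k = (1 − r^k) / (1 − r^N) = (1 − (7/6)^9) / (1 − (7/6)^12) = 51492888/91846495.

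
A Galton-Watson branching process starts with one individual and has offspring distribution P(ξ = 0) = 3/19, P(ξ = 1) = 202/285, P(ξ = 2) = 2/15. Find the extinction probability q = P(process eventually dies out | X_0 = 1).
q = 1

Mean offspring μ = 0·3/19 + 1·202/285 + 2·2/15 = 278/285 ≤ 1. For μ ≤ 1 with offspring not concentrated at 1, the Galton-Watson process goes extinct almost surely, so q = 1.
(Algebraic check: The pgf is f(s) = 3/19 + 202/285·s + 2/15·s². The extinction probability q is the smallest fixed point of f in [0, 1]. Setting s = f(s):
  2/15·s² + (202/285 − 1)·s + 3/19 = 0
  2/15·s² − (3/19 + 2/15)·s + 3/19 = 0
which factors as (s − 1)·(2/15·s − 3/19) = 0, giving roots s = 1 and s = (3/19)/(2/15) = 45/38. Since 45/38 ≥ 1, the smallest root in [0, 1] is s = 1.)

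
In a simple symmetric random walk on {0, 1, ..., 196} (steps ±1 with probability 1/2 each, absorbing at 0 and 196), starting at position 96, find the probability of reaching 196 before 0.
P(hit 196 before 0) = 96/196 = 24/49

Let u_k = P(hit 196 before 0 | start at k). Then u_0 = 0, u_196 = 1, and u_k = u_{k-1}/2 + u_{k+1}/2 for 1 ≤ k ≤ 195. This harmonic recurrence is solved by u_k = k/196, giving u_96 = 96/196 = 24/49.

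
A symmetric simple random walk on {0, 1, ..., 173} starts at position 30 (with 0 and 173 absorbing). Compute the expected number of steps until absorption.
E[τ | X_0 = 30] = 4290

Let v_k = E[τ | X_0 = k]. Boundary: v_0 = v_173 = 0. Recurrence: v_k = 1 + (v_{k-1} + v_{k+1})/2 for 1 ≤ k ≤ 172. The particular solution to v_k − (v_{k-1} + v_{k+1})/2 = 1 is v_k = −k^2. Adding homogeneous solution A + B k and matching boundaries gives v_k = k (173 − k). Substituting k = 30: v_30 = 30 · 143 = 4290.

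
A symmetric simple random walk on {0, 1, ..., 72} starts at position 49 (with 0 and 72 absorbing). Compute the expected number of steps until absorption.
E[τ | X_0 = 49] = 1127

Let v_k = E[τ | X_0 = k]. Boundary: v_0 = v_72 = 0. Recurrence: v_k = 1 + (v_{k-1} + v_{k+1})/2 for 1 ≤ k ≤ 71. The particular solution to v_k − (v_{k-1} + v_{k+1})/2 = 1 is v_k = −k^2. Adding homogeneous solution A + B k and matching boundaries gives v_k = k (72 − k). Substituting k = 49: v_49 = 49 · 23 = 1127.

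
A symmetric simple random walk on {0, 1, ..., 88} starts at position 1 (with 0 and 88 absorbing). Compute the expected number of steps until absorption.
E[τ | X_0 = 1] = 87

Let v_k = E[τ | X_0 = k]. Boundary: v_0 = v_88 = 0. Recurrence: v_k = 1 + (v_{k-1} + v_{k+1})/2 for 1 ≤ k ≤ 87. The particular solution to v_k − (v_{k-1} + v_{k+1})/2 = 1 is v_k = −k^2. Adding homogeneous solution A + B k and matching boundaries gives v_k = k (88 − k). Substituting k = 1: v_1 = 1 · 87 = 87.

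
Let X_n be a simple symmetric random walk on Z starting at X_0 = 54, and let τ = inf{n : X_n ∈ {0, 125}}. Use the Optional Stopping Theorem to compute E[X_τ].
E[X_τ] = 54

X_n is a martingale and τ is a bounded-mean stopping time (indeed τ is finite a.s. with bounded expectation since the walk is in a bounded region). By the OST, E[X_τ] = E[X_0] = 54. Equivalently: E[X_τ] = 125 · P(hit 125 first) + 0 · P(hit 0 first) = 125 · (54/125) = 54.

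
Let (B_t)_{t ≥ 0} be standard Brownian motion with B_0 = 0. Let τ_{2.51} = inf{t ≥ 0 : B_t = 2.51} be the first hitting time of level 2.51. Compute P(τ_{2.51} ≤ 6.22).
P(τ_{2.51} ≤ 6.22) = 2(1 − Φ(2.51/√6.22)) = 2(1 − Φ(1.0064)) ≈ 0.3142

By the reflection principle for standard BM, P(τ_b ≤ t) = 2 · P(B_t ≥ b). Since B_t ~ N(0, t), P(B_t ≥ 2.51) = 1 − Φ(2.51/√t) = 1 − Φ(2.51/√6.22) = 1 − Φ(1.0064) ≈ 0.15711. Doubling: P(τ_{2.51} ≤ 6.22) ≈ 2 · 0.15711 = 0.31422 ≈ 0.3142.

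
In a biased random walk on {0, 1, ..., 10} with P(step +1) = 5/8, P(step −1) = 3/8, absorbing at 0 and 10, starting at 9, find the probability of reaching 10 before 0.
P(hit 10 before 0) = (1 − (3/5)^9) / (1 − (3/5)^10) = 4833605/4853288

Let u_k denote P(reach 10 before 0 | start at k). Boundary: u_0 = 0, u_10 = 1. Recurrence: u_k = 5/8·u_{k+1} + 3/8·u_{k-1} for 1 ≤ k ≤ 9. Try u_k = A + B·r^k with r = q/p = (3/8)/(5/8) = 3/5. Substitution satisfies the recurrence; boundary conditions give:
  u_k = (1 − r^k) / (1 − r^N) = (1 − (3/5)^9) / (1 − (3/5)^10) = 4833605/4853288.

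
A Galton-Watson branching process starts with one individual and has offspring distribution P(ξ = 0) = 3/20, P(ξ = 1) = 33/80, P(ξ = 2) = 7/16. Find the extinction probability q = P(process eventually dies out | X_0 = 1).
q = 12/35

The pgf is f(s) = 3/20 + 33/80·s + 7/16·s². The extinction probability q is the smallest fixed point of f in [0, 1]. Setting s = f(s):
  7/16·s² + (33/80 − 1)·s + 3/20 = 0
  7/16·s² − (3/20 + 7/16)·s + 3/20 = 0
which factors as (s − 1)·(7/16·s − 3/20) = 0, giving roots s = 1 and s = (3/20)/(7/16) = 12/35.
Mean offspring μ = 33/80 + 2·7/16 = 103/80 > 1 (supercritical), so q < 1. The extinction probability is the smaller root: q = (3/20)/(7/16) = 12/35.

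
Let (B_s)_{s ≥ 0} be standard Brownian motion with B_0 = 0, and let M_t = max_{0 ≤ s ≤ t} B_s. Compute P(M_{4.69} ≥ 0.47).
P(M_{4.69} ≥ 0.47) = 2·P(B_{4.69} ≥ 0.47) = 2(1 − Φ(0.47/√4.69)) ≈ 0.8282

By the reflection principle for Brownian motion, P(M_t ≥ a) = 2 · P(B_t ≥ a) for a ≥ 0. Since B_t ~ N(0, t), P(B_t ≥ 0.47) = 1 − Φ(0.47/√t) = 1 − Φ(0.47/√4.69) = 1 − Φ(0.2170). So
  P(M_{4.69} ≥ 0.47) = 2(1 − Φ(0.2170)) ≈ 0.8282.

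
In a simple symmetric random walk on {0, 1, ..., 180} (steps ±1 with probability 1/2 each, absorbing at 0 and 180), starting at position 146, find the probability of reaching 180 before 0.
P(hit 180 before 0) = 146/180 = 73/90

Let u_k = P(hit 180 before 0 | start at k). Then u_0 = 0, u_180 = 1, and u_k = u_{k-1}/2 + u_{k+1}/2 for 1 ≤ k ≤ 179. This harmonic recurrence is solved by u_k = k/180, giving u_146 = 146/180 = 73/90.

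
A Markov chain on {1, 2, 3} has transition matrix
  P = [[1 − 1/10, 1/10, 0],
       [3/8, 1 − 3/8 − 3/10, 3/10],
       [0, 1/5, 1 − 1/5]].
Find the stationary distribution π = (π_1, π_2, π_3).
π = (3/5, 4/25, 6/25)

This is a birth-death chain on three states, which satisfies detailed balance: π_1 · P_{12} = π_2 · P_{21} and π_2 · P_{23} = π_3 · P_{32}.
From π_1 · 1/10 = π_2 · 3/8: π_2/π_1 = (1/10)/(3/8) = 4/15.
From π_2 · 3/10 = π_3 · 1/5: π_3/π_2 = (3/10)/(1/5) = 3/2.
Take π_1 proportional to 1; then unnormalized π = (1, 4/15, 2/5). Normalize by dividing by the sum 5/3:
  π = (3/5, 4/25, 6/25).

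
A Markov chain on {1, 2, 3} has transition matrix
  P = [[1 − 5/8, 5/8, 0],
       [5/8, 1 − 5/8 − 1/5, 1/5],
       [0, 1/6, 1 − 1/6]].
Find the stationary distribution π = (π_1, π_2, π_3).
π = (5/16, 5/16, 3/8)

This is a birth-death chain on three states, which satisfies detailed balance: π_1 · P_{12} = π_2 · P_{21} and π_2 · P_{23} = π_3 · P_{32}.
From π_1 · 5/8 = π_2 · 5/8: π_2/π_1 = (5/8)/(5/8) = 1.
From π_2 · 1/5 = π_3 · 1/6: π_3/π_2 = (1/5)/(1/6) = 6/5.
Take π_1 proportional to 1; then unnormalized π = (1, 1, 6/5). Normalize by dividing by the sum 16/5:
  π = (5/16, 5/16, 3/8).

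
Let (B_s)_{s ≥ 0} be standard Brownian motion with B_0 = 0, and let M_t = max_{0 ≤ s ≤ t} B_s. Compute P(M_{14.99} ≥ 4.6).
P(M_{14.99} ≥ 4.6) = 2·P(B_{14.99} ≥ 4.6) = 2(1 − Φ(4.6/√14.99)) ≈ 0.2348

By the reflection principle for Brownian motion, P(M_t ≥ a) = 2 · P(B_t ≥ a) for a ≥ 0. Since B_t ~ N(0, t), P(B_t ≥ 4.6) = 1 − Φ(4.6/√t) = 1 − Φ(4.6/√14.99) = 1 − Φ(1.1881). So
  P(M_{14.99} ≥ 4.6) = 2(1 − Φ(1.1881)) ≈ 0.2348.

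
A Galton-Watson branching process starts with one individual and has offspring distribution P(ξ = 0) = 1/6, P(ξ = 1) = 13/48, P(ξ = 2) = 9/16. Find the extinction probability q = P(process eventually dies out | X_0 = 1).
q = 8/27

The pgf is f(s) = 1/6 + 13/48·s + 9/16·s². The extinction probability q is the smallest fixed point of f in [0, 1]. Setting s = f(s):
  9/16·s² + (13/48 − 1)·s + 1/6 = 0
  9/16·s² − (1/6 + 9/16)·s + 1/6 = 0
which factors as (s − 1)·(9/16·s − 1/6) = 0, giving roots s = 1 and s = (1/6)/(9/16) = 8/27.
Mean offspring μ = 13/48 + 2·9/16 = 67/48 > 1 (supercritical), so q < 1. The extinction probability is the smaller root: q = (1/6)/(9/16) = 8/27.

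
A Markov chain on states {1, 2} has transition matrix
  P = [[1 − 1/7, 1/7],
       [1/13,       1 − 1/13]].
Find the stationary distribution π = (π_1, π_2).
π_1 = 7/20, π_2 = 13/20

Solve πP = π with π_1 + π_2 = 1. From πP = π: π_1 · (1 − 1/7) + π_2 · 1/13 = π_1 ⇒ π_2 · 1/13 = π_1 · 1/7 ⇒ π_2/π_1 = (1/7)/(1/13) = 13/7. Together with π_1 + π_2 = 1:
  π_1 = (1/13)/(1/7 + 1/13) = (1/13)/(20/91) = 7/20,
  π_2 = (1/7)/(1/7 + 1/13) = (1/7)/(20/91) = 13/20.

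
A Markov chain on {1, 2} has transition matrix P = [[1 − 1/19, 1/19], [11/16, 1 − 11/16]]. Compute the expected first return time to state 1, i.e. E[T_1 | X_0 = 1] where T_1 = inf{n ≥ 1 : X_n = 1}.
E[T_1 | X_0 = 1] = 1/π_1 = 225/209

For an irreducible recurrent Markov chain with stationary distribution π, E[T_i | X_0 = i] = 1/π_i (Kac's formula). Here π_1 = (11/16)/(1/19 + 11/16) = (11/16)/(225/304) = 209/225, so E[T_1 | X_0 = 1] = 1/π_1 = (1/19 + 11/16)/(11/16) = (225/304)/(11/16) = 225/209.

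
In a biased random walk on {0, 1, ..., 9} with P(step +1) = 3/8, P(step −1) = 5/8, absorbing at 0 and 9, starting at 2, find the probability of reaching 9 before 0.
P(hit 9 before 0) = (1 − (5/3)^2) / (1 − (5/3)^9) = 17496/966721

Let u_k denote P(reach 9 before 0 | start at k). Boundary: u_0 = 0, u_9 = 1. Recurrence: u_k = 3/8·u_{k+1} + 5/8·u_{k-1} for 1 ≤ k ≤ 8. Try u_k = A + B·r^k with r = q/p = (5/8)/(3/8) = 5/3. Substitution satisfies the recurrence; boundary conditions give:
  u_k = (1 − r^k) / (1 − r^N) = (1 − (5/3)^2) / (1 − (5/3)^9) = 17496/966721.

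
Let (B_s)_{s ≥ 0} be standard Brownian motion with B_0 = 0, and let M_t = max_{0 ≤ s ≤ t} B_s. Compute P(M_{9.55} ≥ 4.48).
P(M_{9.55} ≥ 4.48) = 2·P(B_{9.55} ≥ 4.48) = 2(1 − Φ(4.48/√9.55)) ≈ 0.1471

By the reflection principle for Brownian motion, P(M_t ≥ a) = 2 · P(B_t ≥ a) for a ≥ 0. Since B_t ~ N(0, t), P(B_t ≥ 4.48) = 1 − Φ(4.48/√t) = 1 − Φ(4.48/√9.55) = 1 − Φ(1.4497). So
  P(M_{9.55} ≥ 4.48) = 2(1 − Φ(1.4497)) ≈ 0.1471.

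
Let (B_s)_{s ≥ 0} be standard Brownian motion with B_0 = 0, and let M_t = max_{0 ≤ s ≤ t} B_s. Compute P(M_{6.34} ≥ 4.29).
P(M_{6.34} ≥ 4.29) = 2·P(B_{6.34} ≥ 4.29) = 2(1 − Φ(4.29/√6.34)) ≈ 0.0884

By the reflection principle for Brownian motion, P(M_t ≥ a) = 2 · P(B_t ≥ a) for a ≥ 0. Since B_t ~ N(0, t), P(B_t ≥ 4.29) = 1 − Φ(4.29/√t) = 1 − Φ(4.29/√6.34) = 1 − Φ(1.7038). So
  P(M_{6.34} ≥ 4.29) = 2(1 − Φ(1.7038)) ≈ 0.0884.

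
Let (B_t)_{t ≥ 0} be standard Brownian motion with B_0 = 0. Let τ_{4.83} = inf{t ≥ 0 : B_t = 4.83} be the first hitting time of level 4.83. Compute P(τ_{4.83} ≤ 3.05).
P(τ_{4.83} ≤ 3.05) = 2(1 − Φ(4.83/√3.05)) = 2(1 − Φ(2.7656)) ≈ 0.0057

By the reflection principle for standard BM, P(τ_b ≤ t) = 2 · P(B_t ≥ b). Since B_t ~ N(0, t), P(B_t ≥ 4.83) = 1 − Φ(4.83/√t) = 1 − Φ(4.83/√3.05) = 1 − Φ(2.7656) ≈ 0.00284. Doubling: P(τ_{4.83} ≤ 3.05) ≈ 2 · 0.00284 = 0.00568 ≈ 0.0057.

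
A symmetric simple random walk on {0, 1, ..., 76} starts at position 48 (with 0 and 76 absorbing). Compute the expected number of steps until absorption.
E[τ | X_0 = 48] = 1344

Let v_k = E[τ | X_0 = k]. Boundary: v_0 = v_76 = 0. Recurrence: v_k = 1 + (v_{k-1} + v_{k+1})/2 for 1 ≤ k ≤ 75. The particular solution to v_k − (v_{k-1} + v_{k+1})/2 = 1 is v_k = −k^2. Adding homogeneous solution A + B k and matching boundaries gives v_k = k (76 − k). Substituting k = 48: v_48 = 48 · 28 = 1344.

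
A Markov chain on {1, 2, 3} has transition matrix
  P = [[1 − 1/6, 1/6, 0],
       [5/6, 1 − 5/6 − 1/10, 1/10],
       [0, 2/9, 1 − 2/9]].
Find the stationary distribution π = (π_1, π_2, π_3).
π = (100/129, 20/129, 3/43)

This is a birth-death chain on three states, which satisfies detailed balance: π_1 · P_{12} = π_2 · P_{21} and π_2 · P_{23} = π_3 · P_{32}.
From π_1 · 1/6 = π_2 · 5/6: π_2/π_1 = (1/6)/(5/6) = 1/5.
From π_2 · 1/10 = π_3 · 2/9: π_3/π_2 = (1/10)/(2/9) = 9/20.
Take π_1 proportional to 1; then unnormalized π = (1, 1/5, 9/100). Normalize by dividing by the sum 129/100:
  π = (100/129, 20/129, 3/43).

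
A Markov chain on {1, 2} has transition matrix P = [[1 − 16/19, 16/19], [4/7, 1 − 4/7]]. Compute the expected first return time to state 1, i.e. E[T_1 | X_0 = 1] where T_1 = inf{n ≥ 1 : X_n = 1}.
E[T_1 | X_0 = 1] = 1/π_1 = 47/19

For an irreducible recurrent Markov chain with stationary distribution π, E[T_i | X_0 = i] = 1/π_i (Kac's formula). Here π_1 = (4/7)/(16/19 + 4/7) = (4/7)/(188/133) = 19/47, so E[T_1 | X_0 = 1] = 1/π_1 = (16/19 + 4/7)/(4/7) = (188/133)/(4/7) = 47/19.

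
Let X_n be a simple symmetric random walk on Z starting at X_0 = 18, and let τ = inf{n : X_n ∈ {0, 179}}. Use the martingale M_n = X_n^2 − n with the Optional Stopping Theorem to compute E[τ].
E[τ] = 2898

M_n = X_n^2 − n is a martingale (since E[X_{n+1}^2 | F_n] = X_n^2 + 1). By OST (τ has finite mean in a bounded region), E[M_τ] = E[M_0] = X_0^2 − 0 = 18^2 = 324. Also E[M_τ] = E[X_τ^2] − E[τ]. The walk exits at 0 or 179, with P(hit 179 first) = 18/179, so E[X_τ^2] = 179^2 · 18/179 + 0 = 3222. Thus E[τ] = E[X_τ^2] − E[M_τ] = 3222 − 324 = 2898 = 18(179 − 18) = 2898.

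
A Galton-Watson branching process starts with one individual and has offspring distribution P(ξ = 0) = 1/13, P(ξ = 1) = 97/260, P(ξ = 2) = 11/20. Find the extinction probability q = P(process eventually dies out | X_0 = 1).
q = 20/143

The pgf is f(s) = 1/13 + 97/260·s + 11/20·s². The extinction probability q is the smallest fixed point of f in [0, 1]. Setting s = f(s):
  11/20·s² + (97/260 − 1)·s + 1/13 = 0
  11/20·s² − (1/13 + 11/20)·s + 1/13 = 0
which factors as (s − 1)·(11/20·s − 1/13) = 0, giving roots s = 1 and s = (1/13)/(11/20) = 20/143.
Mean offspring μ = 97/260 + 2·11/20 = 383/260 > 1 (supercritical), so q < 1. The extinction probability is the smaller root: q = (1/13)/(11/20) = 20/143.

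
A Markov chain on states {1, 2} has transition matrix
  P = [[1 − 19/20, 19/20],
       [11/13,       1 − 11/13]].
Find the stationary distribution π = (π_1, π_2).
π_1 = 220/467, π_2 = 247/467

Solve πP = π with π_1 + π_2 = 1. From πP = π: π_1 · (1 − 19/20) + π_2 · 11/13 = π_1 ⇒ π_2 · 11/13 = π_1 · 19/20 ⇒ π_2/π_1 = (19/20)/(11/13) = 247/220. Together with π_1 + π_2 = 1:
  π_1 = (11/13)/(19/20 + 11/13) = (11/13)/(467/260) = 220/467,
  π_2 = (19/20)/(19/20 + 11/13) = (19/20)/(467/260) = 247/467.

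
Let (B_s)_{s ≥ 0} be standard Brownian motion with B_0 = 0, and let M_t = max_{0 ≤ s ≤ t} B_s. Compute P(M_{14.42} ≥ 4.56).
P(M_{14.42} ≥ 4.56) = 2·P(B_{14.42} ≥ 4.56) = 2(1 − Φ(4.56/√14.42)) ≈ 0.2298

By the reflection principle for Brownian motion, P(M_t ≥ a) = 2 · P(B_t ≥ a) for a ≥ 0. Since B_t ~ N(0, t), P(B_t ≥ 4.56) = 1 − Φ(4.56/√t) = 1 − Φ(4.56/√14.42) = 1 − Φ(1.2008). So
  P(M_{14.42} ≥ 4.56) = 2(1 − Φ(1.2008)) ≈ 0.2298.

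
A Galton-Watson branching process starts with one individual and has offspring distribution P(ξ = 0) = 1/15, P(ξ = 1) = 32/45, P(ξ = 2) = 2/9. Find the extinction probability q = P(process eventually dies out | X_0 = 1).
q = 3/10

The pgf is f(s) = 1/15 + 32/45·s + 2/9·s². The extinction probability q is the smallest fixed point of f in [0, 1]. Setting s = f(s):
  2/9·s² + (32/45 − 1)·s + 1/15 = 0
  2/9·s² − (1/15 + 2/9)·s + 1/15 = 0
which factors as (s − 1)·(2/9·s − 1/15) = 0, giving roots s = 1 and s = (1/15)/(2/9) = 3/10.
Mean offspring μ = 32/45 + 2·2/9 = 52/45 > 1 (supercritical), so q < 1. The extinction probability is the smaller root: q = (1/15)/(2/9) = 3/10.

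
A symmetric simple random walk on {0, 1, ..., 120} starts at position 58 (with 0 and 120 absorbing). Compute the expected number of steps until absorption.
E[τ | X_0 = 58] = 3596

Let v_k = E[τ | X_0 = k]. Boundary: v_0 = v_120 = 0. Recurrence: v_k = 1 + (v_{k-1} + v_{k+1})/2 for 1 ≤ k ≤ 119. The particular solution to v_k − (v_{k-1} + v_{k+1})/2 = 1 is v_k = −k^2. Adding homogeneous solution A + B k and matching boundaries gives v_k = k (120 − k). Substituting k = 58: v_58 = 58 · 62 = 3596.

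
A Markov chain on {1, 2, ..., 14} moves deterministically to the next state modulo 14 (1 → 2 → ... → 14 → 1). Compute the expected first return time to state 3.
E[T_3 | X_0 = 3] = 14

The chain cycles deterministically, so starting at state 3 it returns in exactly 14 steps. Equivalently, the stationary distribution is uniform π_j = 1/14 for every state j, so by Kac's formula E[T_3] = 1/π_3 = 14.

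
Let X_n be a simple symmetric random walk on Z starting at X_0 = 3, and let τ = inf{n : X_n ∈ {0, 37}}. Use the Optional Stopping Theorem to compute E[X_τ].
E[X_τ] = 3

X_n is a martingale and τ is a bounded-mean stopping time (indeed τ is finite a.s. with bounded expectation since the walk is in a bounded region). By the OST, E[X_τ] = E[X_0] = 3. Equivalently: E[X_τ] = 37 · P(hit 37 first) + 0 · P(hit 0 first) = 37 · (3/37) = 3.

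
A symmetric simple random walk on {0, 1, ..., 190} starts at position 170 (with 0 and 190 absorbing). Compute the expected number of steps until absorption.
E[τ | X_0 = 170] = 3400

Let v_k = E[τ | X_0 = k]. Boundary: v_0 = v_190 = 0. Recurrence: v_k = 1 + (v_{k-1} + v_{k+1})/2 for 1 ≤ k ≤ 189. The particular solution to v_k − (v_{k-1} + v_{k+1})/2 = 1 is v_k = −k^2. Adding homogeneous solution A + B k and matching boundaries gives v_k = k (190 − k). Substituting k = 170: v_170 = 170 · 20 = 3400.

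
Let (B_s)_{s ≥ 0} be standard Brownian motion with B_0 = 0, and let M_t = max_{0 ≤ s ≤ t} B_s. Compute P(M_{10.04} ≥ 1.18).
P(M_{10.04} ≥ 1.18) = 2·P(B_{10.04} ≥ 1.18) = 2(1 − Φ(1.18/√10.04)) ≈ 0.7096

By the reflection principle for Brownian motion, P(M_t ≥ a) = 2 · P(B_t ≥ a) for a ≥ 0. Since B_t ~ N(0, t), P(B_t ≥ 1.18) = 1 − Φ(1.18/√t) = 1 − Φ(1.18/√10.04) = 1 − Φ(0.3724). So
  P(M_{10.04} ≥ 1.18) = 2(1 − Φ(0.3724)) ≈ 0.7096.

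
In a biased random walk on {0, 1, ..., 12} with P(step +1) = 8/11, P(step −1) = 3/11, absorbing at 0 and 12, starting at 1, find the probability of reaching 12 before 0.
P(hit 12 before 0) = (1 − (3/8)^1) / (1 − (3/8)^12) = 8589934592/13743789059

Let u_k denote P(reach 12 before 0 | start at k). Boundary: u_0 = 0, u_12 = 1. Recurrence: u_k = 8/11·u_{k+1} + 3/11·u_{k-1} for 1 ≤ k ≤ 11. Try u_k = A + B·r^k with r = q/p = (3/11)/(8/11) = 3/8. Substitution satisfies the recurrence; boundary conditions give:
  u_k = (1 − r^k) / (1 − r^N) = (1 − (3/8)^1) / (1 − (3/8)^12) = 8589934592/13743789059.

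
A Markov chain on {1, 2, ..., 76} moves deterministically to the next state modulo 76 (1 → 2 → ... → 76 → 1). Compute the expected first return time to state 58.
E[T_58 | X_0 = 58] = 76

The chain cycles deterministically, so starting at state 58 it returns in exactly 76 steps. Equivalently, the stationary distribution is uniform π_j = 1/76 for every state j, so by Kac's formula E[T_58] = 1/π_58 = 76.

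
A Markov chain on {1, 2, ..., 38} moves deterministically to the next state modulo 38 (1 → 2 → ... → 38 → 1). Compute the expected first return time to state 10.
E[T_10 | X_0 = 10] = 38

The chain cycles deterministically, so starting at state 10 it returns in exactly 38 steps. Equivalently, the stationary distribution is uniform π_j = 1/38 for every state j, so by Kac's formula E[T_10] = 1/π_10 = 38.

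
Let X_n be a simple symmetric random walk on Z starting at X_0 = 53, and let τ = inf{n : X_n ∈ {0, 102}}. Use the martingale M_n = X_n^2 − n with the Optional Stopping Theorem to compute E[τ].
E[τ] = 2597

M_n = X_n^2 − n is a martingale (since E[X_{n+1}^2 | F_n] = X_n^2 + 1). By OST (τ has finite mean in a bounded region), E[M_τ] = E[M_0] = X_0^2 − 0 = 53^2 = 2809. Also E[M_τ] = E[X_τ^2] − E[τ]. The walk exits at 0 or 102, with P(hit 102 first) = 53/102, so E[X_τ^2] = 102^2 · 53/102 + 0 = 5406. Thus E[τ] = E[X_τ^2] − E[M_τ] = 5406 − 2809 = 2597 = 53(102 − 53) = 2597.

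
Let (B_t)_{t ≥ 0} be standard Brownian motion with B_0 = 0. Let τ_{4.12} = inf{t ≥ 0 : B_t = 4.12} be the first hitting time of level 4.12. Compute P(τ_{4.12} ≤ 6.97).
P(τ_{4.12} ≤ 6.97) = 2(1 − Φ(4.12/√6.97)) = 2(1 − Φ(1.5606)) ≈ 0.1186

By the reflection principle for standard BM, P(τ_b ≤ t) = 2 · P(B_t ≥ b). Since B_t ~ N(0, t), P(B_t ≥ 4.12) = 1 − Φ(4.12/√t) = 1 − Φ(4.12/√6.97) = 1 − Φ(1.5606) ≈ 0.05931. Doubling: P(τ_{4.12} ≤ 6.97) ≈ 2 · 0.05931 = 0.11862 ≈ 0.1186.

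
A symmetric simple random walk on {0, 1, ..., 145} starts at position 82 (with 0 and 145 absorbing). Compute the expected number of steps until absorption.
E[τ | X_0 = 82] = 5166

Let v_k = E[τ | X_0 = k]. Boundary: v_0 = v_145 = 0. Recurrence: v_k = 1 + (v_{k-1} + v_{k+1})/2 for 1 ≤ k ≤ 144. The particular solution to v_k − (v_{k-1} + v_{k+1})/2 = 1 is v_k = −k^2. Adding homogeneous solution A + B k and matching boundaries gives v_k = k (145 − k). Substituting k = 82: v_82 = 82 · 63 = 5166.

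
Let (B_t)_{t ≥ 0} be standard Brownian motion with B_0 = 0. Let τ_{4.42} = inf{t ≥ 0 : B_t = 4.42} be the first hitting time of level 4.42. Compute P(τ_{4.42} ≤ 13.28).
P(τ_{4.42} ≤ 13.28) = 2(1 − Φ(4.42/√13.28)) = 2(1 − Φ(1.2129)) ≈ 0.2252

By the reflection principle for standard BM, P(τ_b ≤ t) = 2 · P(B_t ≥ b). Since B_t ~ N(0, t), P(B_t ≥ 4.42) = 1 − Φ(4.42/√t) = 1 − Φ(4.42/√13.28) = 1 − Φ(1.2129) ≈ 0.11258. Doubling: P(τ_{4.42} ≤ 13.28) ≈ 2 · 0.11258 = 0.22516 ≈ 0.2252.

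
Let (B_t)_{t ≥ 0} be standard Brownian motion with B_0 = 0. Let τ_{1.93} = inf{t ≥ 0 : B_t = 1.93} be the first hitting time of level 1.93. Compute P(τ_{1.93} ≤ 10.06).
P(τ_{1.93} ≤ 10.06) = 2(1 − Φ(1.93/√10.06)) = 2(1 − Φ(0.6085)) ≈ 0.5429

By the reflection principle for standard BM, P(τ_b ≤ t) = 2 · P(B_t ≥ b). Since B_t ~ N(0, t), P(B_t ≥ 1.93) = 1 − Φ(1.93/√t) = 1 − Φ(1.93/√10.06) = 1 − Φ(0.6085) ≈ 0.27143. Doubling: P(τ_{1.93} ≤ 10.06) ≈ 2 · 0.27143 = 0.54286 ≈ 0.5429.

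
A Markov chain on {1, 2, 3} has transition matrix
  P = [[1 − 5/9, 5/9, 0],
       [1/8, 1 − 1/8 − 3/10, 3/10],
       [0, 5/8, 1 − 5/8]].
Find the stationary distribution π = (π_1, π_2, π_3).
π = (45/341, 200/341, 96/341)

This is a birth-death chain on three states, which satisfies detailed balance: π_1 · P_{12} = π_2 · P_{21} and π_2 · P_{23} = π_3 · P_{32}.
From π_1 · 5/9 = π_2 · 1/8: π_2/π_1 = (5/9)/(1/8) = 40/9.
From π_2 · 3/10 = π_3 · 5/8: π_3/π_2 = (3/10)/(5/8) = 12/25.
Take π_1 proportional to 1; then unnormalized π = (1, 40/9, 32/15). Normalize by dividing by the sum 341/45:
  π = (45/341, 200/341, 96/341).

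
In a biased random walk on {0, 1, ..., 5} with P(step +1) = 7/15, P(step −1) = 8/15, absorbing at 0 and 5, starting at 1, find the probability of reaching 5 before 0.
P(hit 5 before 0) = (1 − (8/7)^1) / (1 − (8/7)^5) = 2401/15961

Let u_k denote P(reach 5 before 0 | start at k). Boundary: u_0 = 0, u_5 = 1. Recurrence: u_k = 7/15·u_{k+1} + 8/15·u_{k-1} for 1 ≤ k ≤ 4. Try u_k = A + B·r^k with r = q/p = (8/15)/(7/15) = 8/7. Substitution satisfies the recurrence; boundary conditions give:
  u_k = (1 − r^k) / (1 − r^N) = (1 − (8/7)^1) / (1 − (8/7)^5) = 2401/15961.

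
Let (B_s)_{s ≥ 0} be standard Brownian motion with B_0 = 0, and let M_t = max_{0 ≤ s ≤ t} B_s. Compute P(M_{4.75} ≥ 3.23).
P(M_{4.75} ≥ 3.23) = 2·P(B_{4.75} ≥ 3.23) = 2(1 − Φ(3.23/√4.75)) ≈ 0.1383

By the reflection principle for Brownian motion, P(M_t ≥ a) = 2 · P(B_t ≥ a) for a ≥ 0. Since B_t ~ N(0, t), P(B_t ≥ 3.23) = 1 − Φ(3.23/√t) = 1 − Φ(3.23/√4.75) = 1 − Φ(1.4820). So
  P(M_{4.75} ≥ 3.23) = 2(1 − Φ(1.4820)) ≈ 0.1383.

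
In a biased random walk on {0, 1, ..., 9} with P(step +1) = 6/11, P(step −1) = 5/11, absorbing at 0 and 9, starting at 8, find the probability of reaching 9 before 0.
P(hit 9 before 0) = (1 − (5/6)^8) / (1 − (5/6)^9) = 7733946/8124571

Let u_k denote P(reach 9 before 0 | start at k). Boundary: u_0 = 0, u_9 = 1. Recurrence: u_k = 6/11·u_{k+1} + 5/11·u_{k-1} for 1 ≤ k ≤ 8. Try u_k = A + B·r^k with r = q/p = (5/11)/(6/11) = 5/6. Substitution satisfies the recurrence; boundary conditions give:
  u_k = (1 − r^k) / (1 − r^N) = (1 − (5/6)^8) / (1 − (5/6)^9) = 7733946/8124571.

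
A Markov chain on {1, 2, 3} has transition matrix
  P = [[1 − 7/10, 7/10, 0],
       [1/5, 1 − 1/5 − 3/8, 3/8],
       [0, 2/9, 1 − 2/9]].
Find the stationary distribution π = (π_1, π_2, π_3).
π = (32/333, 112/333, 21/37)

This is a birth-death chain on three states, which satisfies detailed balance: π_1 · P_{12} = π_2 · P_{21} and π_2 · P_{23} = π_3 · P_{32}.
From π_1 · 7/10 = π_2 · 1/5: π_2/π_1 = (7/10)/(1/5) = 7/2.
From π_2 · 3/8 = π_3 · 2/9: π_3/π_2 = (3/8)/(2/9) = 27/16.
Take π_1 proportional to 1; then unnormalized π = (1, 7/2, 189/32). Normalize by dividing by the sum 333/32:
  π = (32/333, 112/333, 21/37).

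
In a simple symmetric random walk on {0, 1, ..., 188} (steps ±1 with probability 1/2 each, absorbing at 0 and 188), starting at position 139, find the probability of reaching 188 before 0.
P(hit 188 before 0) = 139/188

Let u_k = P(hit 188 before 0 | start at k). Then u_0 = 0, u_188 = 1, and u_k = u_{k-1}/2 + u_{k+1}/2 for 1 ≤ k ≤ 187. This harmonic recurrence is solved by u_k = k/188, giving u_139 = 139/188.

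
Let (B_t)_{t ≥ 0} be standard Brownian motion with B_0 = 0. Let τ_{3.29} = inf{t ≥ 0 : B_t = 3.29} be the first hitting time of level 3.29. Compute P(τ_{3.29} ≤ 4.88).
P(τ_{3.29} ≤ 4.88) = 2(1 − Φ(3.29/√4.88)) = 2(1 − Φ(1.4893)) ≈ 0.1364

By the reflection principle for standard BM, P(τ_b ≤ t) = 2 · P(B_t ≥ b). Since B_t ~ N(0, t), P(B_t ≥ 3.29) = 1 − Φ(3.29/√t) = 1 − Φ(3.29/√4.88) = 1 − Φ(1.4893) ≈ 0.06820. Doubling: P(τ_{3.29} ≤ 4.88) ≈ 2 · 0.06820 = 0.13640 ≈ 0.1364.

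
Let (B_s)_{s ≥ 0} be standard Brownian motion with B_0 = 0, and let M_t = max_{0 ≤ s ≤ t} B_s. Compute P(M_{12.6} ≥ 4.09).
P(M_{12.6} ≥ 4.09) = 2·P(B_{12.6} ≥ 4.09) = 2(1 − Φ(4.09/√12.6)) ≈ 0.2492

By the reflection principle for Brownian motion, P(M_t ≥ a) = 2 · P(B_t ≥ a) for a ≥ 0. Since B_t ~ N(0, t), P(B_t ≥ 4.09) = 1 − Φ(4.09/√t) = 1 − Φ(4.09/√12.6) = 1 − Φ(1.1522). So
  P(M_{12.6} ≥ 4.09) = 2(1 − Φ(1.1522)) ≈ 0.2492.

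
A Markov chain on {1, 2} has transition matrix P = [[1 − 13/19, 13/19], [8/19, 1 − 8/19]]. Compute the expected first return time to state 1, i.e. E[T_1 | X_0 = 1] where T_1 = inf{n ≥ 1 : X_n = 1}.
E[T_1 | X_0 = 1] = 1/π_1 = 21/8

For an irreducible recurrent Markov chain with stationary distribution π, E[T_i | X_0 = i] = 1/π_i (Kac's formula). Here π_1 = (8/19)/(13/19 + 8/19) = (8/19)/(21/19) = 8/21, so E[T_1 | X_0 = 1] = 1/π_1 = (13/19 + 8/19)/(8/19) = (21/19)/(8/19) = 21/8.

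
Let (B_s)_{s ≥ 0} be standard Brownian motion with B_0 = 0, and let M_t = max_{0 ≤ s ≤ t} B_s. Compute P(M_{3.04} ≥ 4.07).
P(M_{3.04} ≥ 4.07) = 2·P(B_{3.04} ≥ 4.07) = 2(1 − Φ(4.07/√3.04)) ≈ 0.0196

By the reflection principle for Brownian motion, P(M_t ≥ a) = 2 · P(B_t ≥ a) for a ≥ 0. Since B_t ~ N(0, t), P(B_t ≥ 4.07) = 1 − Φ(4.07/√t) = 1 − Φ(4.07/√3.04) = 1 − Φ(2.3343). So
  P(M_{3.04} ≥ 4.07) = 2(1 − Φ(2.3343)) ≈ 0.0196.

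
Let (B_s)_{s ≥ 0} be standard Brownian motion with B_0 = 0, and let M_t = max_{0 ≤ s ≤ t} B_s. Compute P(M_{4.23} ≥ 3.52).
P(M_{4.23} ≥ 3.52) = 2·P(B_{4.23} ≥ 3.52) = 2(1 − Φ(3.52/√4.23)) ≈ 0.0870

By the reflection principle for Brownian motion, P(M_t ≥ a) = 2 · P(B_t ≥ a) for a ≥ 0. Since B_t ~ N(0, t), P(B_t ≥ 3.52) = 1 − Φ(3.52/√t) = 1 − Φ(3.52/√4.23) = 1 − Φ(1.7115). So
  P(M_{4.23} ≥ 3.52) = 2(1 − Φ(1.7115)) ≈ 0.0870.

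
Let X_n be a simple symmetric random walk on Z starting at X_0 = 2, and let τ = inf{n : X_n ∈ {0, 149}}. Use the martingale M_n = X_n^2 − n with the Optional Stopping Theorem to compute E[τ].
E[τ] = 294

M_n = X_n^2 − n is a martingale (since E[X_{n+1}^2 | F_n] = X_n^2 + 1). By OST (τ has finite mean in a bounded region), E[M_τ] = E[M_0] = X_0^2 − 0 = 2^2 = 4. Also E[M_τ] = E[X_τ^2] − E[τ]. The walk exits at 0 or 149, with P(hit 149 first) = 2/149, so E[X_τ^2] = 149^2 · 2/149 + 0 = 298. Thus E[τ] = E[X_τ^2] − E[M_τ] = 298 − 4 = 294 = 2(149 − 2) = 294.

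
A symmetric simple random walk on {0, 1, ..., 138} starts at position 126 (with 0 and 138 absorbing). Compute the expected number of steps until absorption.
E[τ | X_0 = 126] = 1512

Let v_k = E[τ | X_0 = k]. Boundary: v_0 = v_138 = 0. Recurrence: v_k = 1 + (v_{k-1} + v_{k+1})/2 for 1 ≤ k ≤ 137. The particular solution to v_k − (v_{k-1} + v_{k+1})/2 = 1 is v_k = −k^2. Adding homogeneous solution A + B k and matching boundaries gives v_k = k (138 − k). Substituting k = 126: v_126 = 126 · 12 = 1512.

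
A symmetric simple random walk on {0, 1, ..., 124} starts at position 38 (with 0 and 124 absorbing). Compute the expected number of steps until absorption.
E[τ | X_0 = 38] = 3268

Let v_k = E[τ | X_0 = k]. Boundary: v_0 = v_124 = 0. Recurrence: v_k = 1 + (v_{k-1} + v_{k+1})/2 for 1 ≤ k ≤ 123. The particular solution to v_k − (v_{k-1} + v_{k+1})/2 = 1 is v_k = −k^2. Adding homogeneous solution A + B k and matching boundaries gives v_k = k (124 − k). Substituting k = 38: v_38 = 38 · 86 = 3268.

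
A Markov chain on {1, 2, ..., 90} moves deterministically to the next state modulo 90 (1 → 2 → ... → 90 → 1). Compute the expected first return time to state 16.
E[T_16 | X_0 = 16] = 90

The chain cycles deterministically, so starting at state 16 it returns in exactly 90 steps. Equivalently, the stationary distribution is uniform π_j = 1/90 for every state j, so by Kac's formula E[T_16] = 1/π_16 = 90.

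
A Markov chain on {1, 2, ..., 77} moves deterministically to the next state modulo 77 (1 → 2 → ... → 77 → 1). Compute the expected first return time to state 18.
E[T_18 | X_0 = 18] = 77

The chain cycles deterministically, so starting at state 18 it returns in exactly 77 steps. Equivalently, the stationary distribution is uniform π_j = 1/77 for every state j, so by Kac's formula E[T_18] = 1/π_18 = 77.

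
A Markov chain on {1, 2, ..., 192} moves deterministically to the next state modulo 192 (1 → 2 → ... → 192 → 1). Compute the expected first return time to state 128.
E[T_128 | X_0 = 128] = 192

The chain cycles deterministically, so starting at state 128 it returns in exactly 192 steps. Equivalently, the stationary distribution is uniform π_j = 1/192 for every state j, so by Kac's formula E[T_128] = 1/π_128 = 192.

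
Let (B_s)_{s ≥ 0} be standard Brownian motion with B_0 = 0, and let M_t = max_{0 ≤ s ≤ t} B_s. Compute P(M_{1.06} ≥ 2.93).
P(M_{1.06} ≥ 2.93) = 2·P(B_{1.06} ≥ 2.93) = 2(1 − Φ(2.93/√1.06)) ≈ 0.0044

By the reflection principle for Brownian motion, P(M_t ≥ a) = 2 · P(B_t ≥ a) for a ≥ 0. Since B_t ~ N(0, t), P(B_t ≥ 2.93) = 1 − Φ(2.93/√t) = 1 − Φ(2.93/√1.06) = 1 − Φ(2.8459). So
  P(M_{1.06} ≥ 2.93) = 2(1 − Φ(2.8459)) ≈ 0.0044.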